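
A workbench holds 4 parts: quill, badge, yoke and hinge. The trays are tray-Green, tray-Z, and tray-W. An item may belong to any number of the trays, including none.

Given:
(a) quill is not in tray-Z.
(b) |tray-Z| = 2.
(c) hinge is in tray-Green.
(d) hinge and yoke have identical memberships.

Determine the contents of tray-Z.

tray-Z = {hinge, yoke}

From (a): quill ∉ tray-Z.
From (c): hinge ∈ tray-Green.
(d): yoke matches hinge: yoke ∈ tray-Green.
Suppose badge ∈ tray-Z: no assignment then satisfies all the clues, so badge ∉ tray-Z.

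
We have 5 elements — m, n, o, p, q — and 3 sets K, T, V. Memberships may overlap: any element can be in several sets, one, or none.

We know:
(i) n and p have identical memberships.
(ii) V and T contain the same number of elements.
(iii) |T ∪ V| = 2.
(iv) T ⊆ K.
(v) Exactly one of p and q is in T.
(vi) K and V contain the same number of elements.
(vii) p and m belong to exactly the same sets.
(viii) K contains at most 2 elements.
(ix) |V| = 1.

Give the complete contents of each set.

K = {q}; T = {q}; V = {o}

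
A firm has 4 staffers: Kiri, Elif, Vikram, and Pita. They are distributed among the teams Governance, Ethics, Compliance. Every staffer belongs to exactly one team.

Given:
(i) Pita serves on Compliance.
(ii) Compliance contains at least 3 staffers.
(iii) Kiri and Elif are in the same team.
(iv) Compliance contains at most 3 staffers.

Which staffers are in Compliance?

Compliance = {Elif, Kiri, Pita}

From (i): Pita ∈ Compliance.
Suppose Kiri ∉ Compliance: no assignment then satisfies all the clues, so Kiri ∈ Compliance.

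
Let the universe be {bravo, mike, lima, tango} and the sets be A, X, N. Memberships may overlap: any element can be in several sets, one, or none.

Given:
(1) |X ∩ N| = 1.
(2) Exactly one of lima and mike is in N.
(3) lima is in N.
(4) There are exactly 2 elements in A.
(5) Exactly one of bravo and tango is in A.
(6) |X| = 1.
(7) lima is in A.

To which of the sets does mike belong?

mike: none

From (3): lima ∈ N.
From (7): lima ∈ A.
(2) (exactly one): mike ∉ N.
Suppose mike ∈ A: no assignment then satisfies all the clues, so mike ∉ A.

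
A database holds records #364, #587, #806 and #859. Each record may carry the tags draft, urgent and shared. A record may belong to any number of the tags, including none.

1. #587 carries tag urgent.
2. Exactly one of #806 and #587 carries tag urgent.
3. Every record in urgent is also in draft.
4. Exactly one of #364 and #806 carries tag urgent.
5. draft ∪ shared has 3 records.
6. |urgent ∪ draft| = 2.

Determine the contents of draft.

draft = {#364, #587}

From (1): #587 ∈ urgent.
(2) (exactly one): #806 ∉ urgent.
(3) with #587 ∈ urgent: #587 ∈ draft.
(4) (exactly one): #364 ∈ urgent.
(3) with #364 ∈ urgent: #364 ∈ draft.
Suppose #806 ∈ draft: no assignment then satisfies all the clues, so #806 ∉ draft.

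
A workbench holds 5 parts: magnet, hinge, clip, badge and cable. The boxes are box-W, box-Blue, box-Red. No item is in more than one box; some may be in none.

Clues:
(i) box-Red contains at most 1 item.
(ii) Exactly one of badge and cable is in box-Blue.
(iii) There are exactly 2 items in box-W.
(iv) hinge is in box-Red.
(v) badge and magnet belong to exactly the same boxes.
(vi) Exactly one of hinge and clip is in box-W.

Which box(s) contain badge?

badge: box-Blue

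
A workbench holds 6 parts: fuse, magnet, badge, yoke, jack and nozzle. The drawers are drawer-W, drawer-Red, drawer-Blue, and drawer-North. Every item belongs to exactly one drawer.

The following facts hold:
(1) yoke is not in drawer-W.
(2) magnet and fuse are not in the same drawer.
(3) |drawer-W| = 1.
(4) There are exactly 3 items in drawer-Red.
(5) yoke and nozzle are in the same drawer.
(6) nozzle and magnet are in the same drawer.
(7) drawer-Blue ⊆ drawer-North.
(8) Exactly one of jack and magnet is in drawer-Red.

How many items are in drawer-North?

From (1): yoke ∉ drawer-W.
(5): nozzle matches yoke: nozzle ∉ drawer-W.
(6): magnet matches nozzle: magnet ∉ drawer-W.
Suppose fuse ∈ drawer-Red: no assignment then satisfies all the clues, so fuse ∉ drawer-Red.

2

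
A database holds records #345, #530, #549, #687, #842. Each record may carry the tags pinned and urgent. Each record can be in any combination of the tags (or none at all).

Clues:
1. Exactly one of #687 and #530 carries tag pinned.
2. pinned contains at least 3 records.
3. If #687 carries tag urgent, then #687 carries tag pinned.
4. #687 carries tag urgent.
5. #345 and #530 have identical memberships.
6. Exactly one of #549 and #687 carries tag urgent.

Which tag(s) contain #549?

#549: pinned

From (4): #687 ∈ urgent.
(3): #687 ∈ pinned.
(6) (exactly one): #549 ∉ urgent.
(1) (exactly one): #530 ∉ pinned.
(5): #345 matches #530: #345 ∉ pinned.
(2): only 3 candidates remain for pinned, so all are in.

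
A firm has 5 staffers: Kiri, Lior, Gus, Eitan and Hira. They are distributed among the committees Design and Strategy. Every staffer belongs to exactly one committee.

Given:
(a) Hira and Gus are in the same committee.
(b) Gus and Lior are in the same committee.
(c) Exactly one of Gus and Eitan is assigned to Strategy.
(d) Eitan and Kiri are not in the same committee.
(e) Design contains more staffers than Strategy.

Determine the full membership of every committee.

Design = {Gus, Hira, Kiri, Lior}; Strategy = {Eitan}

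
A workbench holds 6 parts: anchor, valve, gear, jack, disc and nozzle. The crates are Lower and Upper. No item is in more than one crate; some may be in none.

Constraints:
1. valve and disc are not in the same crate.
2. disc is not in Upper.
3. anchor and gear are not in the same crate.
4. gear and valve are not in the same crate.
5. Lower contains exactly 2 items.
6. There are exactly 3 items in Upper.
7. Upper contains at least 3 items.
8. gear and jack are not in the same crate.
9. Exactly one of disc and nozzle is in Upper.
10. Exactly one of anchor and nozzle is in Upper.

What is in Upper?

Upper = {jack, nozzle, valve}

From (2): disc ∉ Upper.
(9) (exactly one): nozzle ∈ Upper.
(10) (exactly one): anchor ∉ Upper.
Suppose valve ∉ Upper: no assignment then satisfies all the clues, so valve ∈ Upper.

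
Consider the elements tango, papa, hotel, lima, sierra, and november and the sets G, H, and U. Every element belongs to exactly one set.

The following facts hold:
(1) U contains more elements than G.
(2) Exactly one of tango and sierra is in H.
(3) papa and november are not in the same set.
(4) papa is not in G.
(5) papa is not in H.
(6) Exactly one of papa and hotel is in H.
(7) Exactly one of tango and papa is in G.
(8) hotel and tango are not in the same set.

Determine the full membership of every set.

From (4): papa ∉ G.
From (5): papa ∉ H.
(6) (exactly one): hotel ∈ H.
(7) (exactly one): tango ∈ G.
Only one set left: papa ∈ U.
(2) (exactly one): sierra ∈ H.
(3): november ∉ U.
Suppose lima ∈ G: no assignment then satisfies all the clues, so lima ∉ G.

G = {tango}; H = {hotel, november, sierra}; U = {lima, papa}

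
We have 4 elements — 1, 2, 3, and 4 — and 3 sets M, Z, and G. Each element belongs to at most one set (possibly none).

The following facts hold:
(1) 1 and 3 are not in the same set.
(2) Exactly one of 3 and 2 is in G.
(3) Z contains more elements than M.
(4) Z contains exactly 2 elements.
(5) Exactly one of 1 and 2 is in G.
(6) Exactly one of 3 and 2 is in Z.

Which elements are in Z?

Z = {3, 4}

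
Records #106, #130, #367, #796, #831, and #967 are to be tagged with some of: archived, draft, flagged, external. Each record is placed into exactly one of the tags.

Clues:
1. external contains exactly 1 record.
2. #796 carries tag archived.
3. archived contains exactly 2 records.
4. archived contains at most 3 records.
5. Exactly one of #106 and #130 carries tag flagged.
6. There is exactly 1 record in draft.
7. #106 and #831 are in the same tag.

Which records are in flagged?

flagged = {#106, #831}

From (2): #796 ∈ archived.
Suppose #106 ∉ flagged: no assignment then satisfies all the clues, so #106 ∈ flagged.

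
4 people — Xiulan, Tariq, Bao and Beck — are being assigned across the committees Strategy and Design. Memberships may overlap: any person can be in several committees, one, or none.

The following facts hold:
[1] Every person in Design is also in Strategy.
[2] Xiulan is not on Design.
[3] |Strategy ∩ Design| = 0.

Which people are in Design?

Design = {}

From (2): Xiulan ∉ Design.
Suppose Tariq ∈ Design: no assignment then satisfies all the clues, so Tariq ∉ Design.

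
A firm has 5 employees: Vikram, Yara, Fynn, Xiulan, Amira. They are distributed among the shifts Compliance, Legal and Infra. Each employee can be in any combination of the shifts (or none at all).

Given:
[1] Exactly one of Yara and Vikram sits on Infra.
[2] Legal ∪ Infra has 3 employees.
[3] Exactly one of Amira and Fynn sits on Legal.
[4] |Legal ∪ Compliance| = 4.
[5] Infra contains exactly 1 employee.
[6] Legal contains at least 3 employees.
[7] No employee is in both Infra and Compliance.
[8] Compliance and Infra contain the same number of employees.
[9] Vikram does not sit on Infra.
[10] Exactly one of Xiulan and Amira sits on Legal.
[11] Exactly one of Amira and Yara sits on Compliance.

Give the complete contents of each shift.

Compliance = {Amira}; Legal = {Fynn, Xiulan, Yara}; Infra = {Yara}

From (9): Vikram ∉ Infra.
(1) (exactly one): Yara ∈ Infra.
(5): Infra already has 1, so the rest are out.
(7) (disjoint): Yara ∉ Compliance.
(11) (exactly one): Amira ∈ Compliance.
Suppose Vikram ∈ Compliance: no assignment then satisfies all the clues, so Vikram ∉ Compliance.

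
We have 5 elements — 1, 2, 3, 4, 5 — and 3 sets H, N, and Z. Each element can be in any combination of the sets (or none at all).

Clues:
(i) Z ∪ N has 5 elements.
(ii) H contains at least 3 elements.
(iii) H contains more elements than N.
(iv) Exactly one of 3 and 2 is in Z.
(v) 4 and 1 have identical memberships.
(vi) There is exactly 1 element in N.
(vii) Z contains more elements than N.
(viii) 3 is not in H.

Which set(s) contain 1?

1: H, Z

From (viii): 3 ∉ H.
Suppose 1 ∉ H: no assignment then satisfies all the clues, so 1 ∈ H.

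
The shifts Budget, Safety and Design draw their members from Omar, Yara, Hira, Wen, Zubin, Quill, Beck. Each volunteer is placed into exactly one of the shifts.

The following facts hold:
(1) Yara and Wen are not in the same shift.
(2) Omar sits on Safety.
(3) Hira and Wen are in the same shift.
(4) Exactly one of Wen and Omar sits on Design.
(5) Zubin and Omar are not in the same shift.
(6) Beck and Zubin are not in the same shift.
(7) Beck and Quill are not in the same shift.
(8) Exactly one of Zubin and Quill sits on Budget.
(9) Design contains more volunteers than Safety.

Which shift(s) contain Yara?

From (2): Omar ∈ Safety.
(4) (exactly one): Wen ∈ Design.
(5): Zubin ∉ Safety.
(1): Yara ∉ Design.
(3): Hira matches Wen: Hira ∉ Budget.
(3): Hira matches Wen: Hira ∉ Safety.
(3): Hira matches Wen: Hira ∈ Design.
Suppose Yara ∉ Budget: no assignment then satisfies all the clues, so Yara ∈ Budget.

Yara: Budget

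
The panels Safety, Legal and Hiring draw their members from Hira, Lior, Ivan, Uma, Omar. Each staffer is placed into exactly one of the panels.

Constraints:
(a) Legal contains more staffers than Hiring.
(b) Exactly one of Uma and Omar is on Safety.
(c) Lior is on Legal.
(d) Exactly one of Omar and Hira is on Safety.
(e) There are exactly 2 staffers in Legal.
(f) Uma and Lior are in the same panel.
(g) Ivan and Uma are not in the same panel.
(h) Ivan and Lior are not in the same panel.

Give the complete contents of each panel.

Safety = {Ivan, Omar}; Legal = {Lior, Uma}; Hiring = {Hira}

From (c): Lior ∈ Legal.
(f): Uma matches Lior: Uma ∉ Safety.
(f): Uma matches Lior: Uma ∈ Legal.
(g): Ivan ∉ Legal.
(b) (exactly one): Omar ∈ Safety.
(d) (exactly one): Hira ∉ Safety.
(e): Legal already has 2, so the rest are out.
Only one panel left: Hira ∈ Hiring.
Suppose Ivan ∉ Safety: no assignment then satisfies all the clues, so Ivan ∈ Safety.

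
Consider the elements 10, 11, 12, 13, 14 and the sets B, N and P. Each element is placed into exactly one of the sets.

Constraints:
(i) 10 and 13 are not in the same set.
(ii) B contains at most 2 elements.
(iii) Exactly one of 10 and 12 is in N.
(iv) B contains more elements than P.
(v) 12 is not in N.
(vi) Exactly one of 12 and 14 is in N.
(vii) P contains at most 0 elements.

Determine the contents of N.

N = {10, 11, 14}

From (v): 12 ∉ N.
(iii) (exactly one): 10 ∈ N.
(vi) (exactly one): 14 ∈ N.
(vii): P already has 0, so the rest are out.
Only one set left: 12 ∈ B.
(i): 13 ∉ N.
Only one set left: 13 ∈ B.
(ii): B already has 2, so the rest are out.
Only one set left: 11 ∈ N.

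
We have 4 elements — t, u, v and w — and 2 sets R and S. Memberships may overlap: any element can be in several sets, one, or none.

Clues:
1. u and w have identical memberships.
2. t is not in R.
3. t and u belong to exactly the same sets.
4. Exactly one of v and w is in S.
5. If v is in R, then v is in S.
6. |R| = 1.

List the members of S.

From (2): t ∉ R.
(3): u matches t: u ∉ R.
(1): w matches u: w ∉ R.
(6): only 1 candidates remain for R, so all are in.
(5): v ∈ S.
(4) (exactly one): w ∉ S.
(1): u matches w: u ∉ S.
(3): t matches u: t ∉ S.

S = {v}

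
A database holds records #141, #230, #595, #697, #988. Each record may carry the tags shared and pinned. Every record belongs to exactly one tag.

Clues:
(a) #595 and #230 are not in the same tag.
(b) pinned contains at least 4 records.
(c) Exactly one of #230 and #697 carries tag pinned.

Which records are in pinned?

pinned = {#141, #595, #697, #988}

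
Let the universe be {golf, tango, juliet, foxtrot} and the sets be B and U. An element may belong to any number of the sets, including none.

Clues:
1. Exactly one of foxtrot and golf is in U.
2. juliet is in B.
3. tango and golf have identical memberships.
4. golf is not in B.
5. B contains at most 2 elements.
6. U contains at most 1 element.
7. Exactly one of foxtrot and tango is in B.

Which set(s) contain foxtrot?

foxtrot: B, U

From (2): juliet ∈ B.
From (4): golf ∉ B.
(3): tango matches golf: tango ∉ B.
(7) (exactly one): foxtrot ∈ B.
Suppose foxtrot ∉ U: no assignment then satisfies all the clues, so foxtrot ∈ U.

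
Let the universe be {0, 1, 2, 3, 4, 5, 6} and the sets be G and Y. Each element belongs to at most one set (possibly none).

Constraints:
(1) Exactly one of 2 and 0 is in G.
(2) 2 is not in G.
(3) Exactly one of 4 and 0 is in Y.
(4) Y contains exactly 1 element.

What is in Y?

Y = {4}

From (2): 2 ∉ G.
(1) (exactly one): 0 ∈ G.
(3) (exactly one): 4 ∈ Y.
(4): Y already has 1, so the rest are out.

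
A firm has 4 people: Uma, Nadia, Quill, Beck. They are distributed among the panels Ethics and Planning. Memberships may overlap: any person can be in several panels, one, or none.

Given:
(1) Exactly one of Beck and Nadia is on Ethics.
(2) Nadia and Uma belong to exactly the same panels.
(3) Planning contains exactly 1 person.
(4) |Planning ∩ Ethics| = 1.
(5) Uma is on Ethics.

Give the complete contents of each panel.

Ethics = {Nadia, Quill, Uma}; Planning = {Quill}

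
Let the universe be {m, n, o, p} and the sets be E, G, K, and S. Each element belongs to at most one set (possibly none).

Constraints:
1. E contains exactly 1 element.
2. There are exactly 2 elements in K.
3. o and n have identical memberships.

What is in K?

K = {n, o}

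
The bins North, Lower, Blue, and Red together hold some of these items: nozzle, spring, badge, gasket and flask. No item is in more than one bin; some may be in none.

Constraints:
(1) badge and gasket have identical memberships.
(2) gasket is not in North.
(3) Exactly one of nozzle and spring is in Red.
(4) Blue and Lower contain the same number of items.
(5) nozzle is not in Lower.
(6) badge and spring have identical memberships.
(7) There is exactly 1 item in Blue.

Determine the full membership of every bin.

North = {}; Lower = {flask}; Blue = {nozzle}; Red = {badge, gasket, spring}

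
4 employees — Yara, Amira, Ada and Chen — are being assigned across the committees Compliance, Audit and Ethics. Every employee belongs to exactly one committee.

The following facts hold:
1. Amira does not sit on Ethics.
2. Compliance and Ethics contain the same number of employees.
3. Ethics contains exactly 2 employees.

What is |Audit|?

0

From (1): Amira ∉ Ethics.
Suppose Yara ∈ Audit: no assignment then satisfies all the clues, so Yara ∉ Audit.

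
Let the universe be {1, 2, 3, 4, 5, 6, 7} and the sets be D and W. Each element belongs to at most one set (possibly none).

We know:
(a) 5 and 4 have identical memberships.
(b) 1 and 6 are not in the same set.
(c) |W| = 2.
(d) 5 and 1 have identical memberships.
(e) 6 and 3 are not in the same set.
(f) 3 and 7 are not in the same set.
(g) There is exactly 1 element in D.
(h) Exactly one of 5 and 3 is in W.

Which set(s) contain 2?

2: W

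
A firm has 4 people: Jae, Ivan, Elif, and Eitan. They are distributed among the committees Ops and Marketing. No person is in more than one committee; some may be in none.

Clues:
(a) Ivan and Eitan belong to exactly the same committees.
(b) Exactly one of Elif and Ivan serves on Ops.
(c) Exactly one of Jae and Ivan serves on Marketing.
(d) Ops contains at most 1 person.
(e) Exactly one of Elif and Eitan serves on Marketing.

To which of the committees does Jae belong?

Jae: none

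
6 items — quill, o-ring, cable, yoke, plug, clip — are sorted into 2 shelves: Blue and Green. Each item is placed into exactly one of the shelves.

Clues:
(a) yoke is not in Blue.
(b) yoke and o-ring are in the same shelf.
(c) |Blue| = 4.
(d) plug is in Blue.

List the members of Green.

Green = {o-ring, yoke}

From (a): yoke ∉ Blue.
From (d): plug ∈ Blue.
(b): o-ring matches yoke: o-ring ∉ Blue.
(c): only 4 candidates remain for Blue, so all are in.
Only one shelf left: o-ring ∈ Green.
Only one shelf left: yoke ∈ Green.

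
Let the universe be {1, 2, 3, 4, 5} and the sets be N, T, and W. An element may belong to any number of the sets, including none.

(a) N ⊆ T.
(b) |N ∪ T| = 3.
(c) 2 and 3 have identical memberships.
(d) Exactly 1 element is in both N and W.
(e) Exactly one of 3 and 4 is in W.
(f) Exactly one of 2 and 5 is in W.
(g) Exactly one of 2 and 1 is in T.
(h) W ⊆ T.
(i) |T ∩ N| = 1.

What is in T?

T = {1, 4, 5}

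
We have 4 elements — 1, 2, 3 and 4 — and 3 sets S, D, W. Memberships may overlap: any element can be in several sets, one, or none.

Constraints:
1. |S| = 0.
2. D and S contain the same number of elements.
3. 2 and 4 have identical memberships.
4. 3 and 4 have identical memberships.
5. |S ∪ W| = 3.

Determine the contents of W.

W = {2, 3, 4}

(1): S already has 0, so the rest are out.
Suppose 1 ∈ W: no assignment then satisfies all the clues, so 1 ∉ W.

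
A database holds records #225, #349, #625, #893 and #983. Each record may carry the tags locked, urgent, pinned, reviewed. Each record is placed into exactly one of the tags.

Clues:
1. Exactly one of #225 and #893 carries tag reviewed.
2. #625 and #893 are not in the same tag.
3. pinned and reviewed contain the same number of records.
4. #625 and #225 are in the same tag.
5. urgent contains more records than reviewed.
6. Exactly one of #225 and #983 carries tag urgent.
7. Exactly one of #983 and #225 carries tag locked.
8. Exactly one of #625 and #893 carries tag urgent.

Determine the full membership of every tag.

locked = {#983}; urgent = {#225, #625}; pinned = {#349}; reviewed = {#893}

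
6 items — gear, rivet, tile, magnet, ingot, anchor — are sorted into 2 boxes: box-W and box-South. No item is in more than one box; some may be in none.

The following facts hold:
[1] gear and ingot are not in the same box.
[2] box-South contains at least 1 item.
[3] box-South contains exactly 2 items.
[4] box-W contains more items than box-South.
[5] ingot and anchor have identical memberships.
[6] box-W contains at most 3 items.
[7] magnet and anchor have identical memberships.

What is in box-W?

box-W = {anchor, ingot, magnet}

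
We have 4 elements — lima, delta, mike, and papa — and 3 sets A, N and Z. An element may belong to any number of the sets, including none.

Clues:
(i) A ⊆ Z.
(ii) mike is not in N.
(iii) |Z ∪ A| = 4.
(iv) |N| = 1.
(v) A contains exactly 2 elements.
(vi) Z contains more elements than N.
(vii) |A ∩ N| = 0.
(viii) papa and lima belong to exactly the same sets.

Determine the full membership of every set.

A = {lima, papa}; N = {delta}; Z = {delta, lima, mike, papa}

From (ii): mike ∉ N.
Suppose lima ∉ A: no assignment then satisfies all the clues, so lima ∈ A.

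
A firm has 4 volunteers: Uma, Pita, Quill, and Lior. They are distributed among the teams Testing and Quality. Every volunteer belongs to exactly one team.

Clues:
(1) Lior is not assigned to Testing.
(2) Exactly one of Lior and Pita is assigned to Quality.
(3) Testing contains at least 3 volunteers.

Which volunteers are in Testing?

From (1): Lior ∉ Testing.
(3): only 3 candidates remain for Testing, so all are in.
Only one team left: Lior ∈ Quality.

Testing = {Pita, Quill, Uma}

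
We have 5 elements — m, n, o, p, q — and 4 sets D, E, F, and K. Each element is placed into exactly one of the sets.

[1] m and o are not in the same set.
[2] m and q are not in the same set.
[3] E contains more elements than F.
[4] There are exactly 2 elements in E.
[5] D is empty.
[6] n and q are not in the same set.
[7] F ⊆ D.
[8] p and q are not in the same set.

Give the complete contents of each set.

D = {}; E = {o, q}; F = {}; K = {m, n, p}

(5): D already has 0, so the rest are out.
(7) contrapositive: m ∉ F.
(7) contrapositive: n ∉ F.
(7) contrapositive: o ∉ F.
(7) contrapositive: p ∉ F.
(7) contrapositive: q ∉ F.
Suppose m ∈ E: no assignment then satisfies all the clues, so m ∉ E.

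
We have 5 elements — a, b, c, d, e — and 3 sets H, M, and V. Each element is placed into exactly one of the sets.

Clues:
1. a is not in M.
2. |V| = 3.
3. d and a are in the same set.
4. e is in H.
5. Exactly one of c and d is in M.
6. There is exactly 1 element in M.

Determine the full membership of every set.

From (1): a ∉ M.
From (4): e ∈ H.
(3): d matches a: d ∉ M.
(5) (exactly one): c ∈ M.
(6): M already has 1, so the rest are out.
(2): only 3 candidates remain for V, so all are in.

H = {e}; M = {c}; V = {a, b, d}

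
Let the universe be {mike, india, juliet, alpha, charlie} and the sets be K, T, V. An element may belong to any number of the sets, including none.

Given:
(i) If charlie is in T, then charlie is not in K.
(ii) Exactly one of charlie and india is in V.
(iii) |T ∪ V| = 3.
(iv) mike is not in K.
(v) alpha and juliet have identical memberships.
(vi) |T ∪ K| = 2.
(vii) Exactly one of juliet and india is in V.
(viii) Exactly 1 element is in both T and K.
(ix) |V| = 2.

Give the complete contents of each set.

K = {india}; T = {charlie, india}; V = {india, mike}

From (iv): mike ∉ K.
Suppose mike ∈ T: no assignment then satisfies all the clues, so mike ∉ T.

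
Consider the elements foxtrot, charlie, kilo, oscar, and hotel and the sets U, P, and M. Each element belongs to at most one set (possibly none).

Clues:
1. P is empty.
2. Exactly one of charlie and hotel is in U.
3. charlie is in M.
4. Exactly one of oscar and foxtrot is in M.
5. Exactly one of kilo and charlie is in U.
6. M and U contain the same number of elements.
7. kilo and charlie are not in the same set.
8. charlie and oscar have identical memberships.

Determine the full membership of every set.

From (3): charlie ∈ M.
(1): P already has 0, so the rest are out.
(2) (exactly one): hotel ∈ U.
(5) (exactly one): kilo ∈ U.
(8): oscar matches charlie: oscar ∉ U.
(8): oscar matches charlie: oscar ∈ M.
(4) (exactly one): foxtrot ∉ M.
Suppose foxtrot ∈ U: no assignment then satisfies all the clues, so foxtrot ∉ U.

U = {hotel, kilo}; P = {}; M = {charlie, oscar}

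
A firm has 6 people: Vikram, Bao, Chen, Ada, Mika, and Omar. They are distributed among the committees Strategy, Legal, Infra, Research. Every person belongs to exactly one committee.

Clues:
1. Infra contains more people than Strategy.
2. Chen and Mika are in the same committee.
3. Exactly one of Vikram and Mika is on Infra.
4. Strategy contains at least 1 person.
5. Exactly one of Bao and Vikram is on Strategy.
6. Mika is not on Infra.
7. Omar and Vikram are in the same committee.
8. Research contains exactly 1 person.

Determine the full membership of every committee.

Strategy = {Bao}; Legal = {Chen, Mika}; Infra = {Omar, Vikram}; Research = {Ada}

From (6): Mika ∉ Infra.
(2): Chen matches Mika: Chen ∉ Infra.
(3) (exactly one): Vikram ∈ Infra.
(5) (exactly one): Bao ∈ Strategy.
(7): Omar matches Vikram: Omar ∉ Strategy.
(7): Omar matches Vikram: Omar ∉ Legal.
(7): Omar matches Vikram: Omar ∈ Infra.
Suppose Chen ∈ Strategy: no assignment then satisfies all the clues, so Chen ∉ Strategy.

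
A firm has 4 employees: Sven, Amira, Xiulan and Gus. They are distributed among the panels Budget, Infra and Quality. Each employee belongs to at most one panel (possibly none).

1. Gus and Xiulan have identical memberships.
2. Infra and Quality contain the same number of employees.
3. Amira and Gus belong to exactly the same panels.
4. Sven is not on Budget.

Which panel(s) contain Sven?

Sven: none

From (4): Sven ∉ Budget.
Suppose Sven ∈ Infra: no assignment then satisfies all the clues, so Sven ∉ Infra.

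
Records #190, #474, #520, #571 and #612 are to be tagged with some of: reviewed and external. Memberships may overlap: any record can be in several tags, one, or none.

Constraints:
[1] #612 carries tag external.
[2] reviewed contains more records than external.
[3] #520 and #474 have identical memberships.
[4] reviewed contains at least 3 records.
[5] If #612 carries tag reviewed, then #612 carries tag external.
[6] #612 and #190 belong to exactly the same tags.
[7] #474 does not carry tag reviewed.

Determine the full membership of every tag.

reviewed = {#190, #571, #612}; external = {#190, #612}

From (1): #612 ∈ external.
From (7): #474 ∉ reviewed.
(3): #520 matches #474: #520 ∉ reviewed.
(4): only 3 candidates remain for reviewed, so all are in.
(6): #190 matches #612: #190 ∈ external.
Suppose #474 ∈ external: no assignment then satisfies all the clues, so #474 ∉ external.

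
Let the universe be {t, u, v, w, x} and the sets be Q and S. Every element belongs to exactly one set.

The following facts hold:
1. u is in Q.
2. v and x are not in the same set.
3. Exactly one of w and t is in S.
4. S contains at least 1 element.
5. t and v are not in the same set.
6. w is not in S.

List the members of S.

S = {t, x}

From (1): u ∈ Q.
From (6): w ∉ S.
(3) (exactly one): t ∈ S.
(5): v ∉ S.
Only one set left: v ∈ Q.
Only one set left: w ∈ Q.
(2): x ∉ Q.
Only one set left: x ∈ S.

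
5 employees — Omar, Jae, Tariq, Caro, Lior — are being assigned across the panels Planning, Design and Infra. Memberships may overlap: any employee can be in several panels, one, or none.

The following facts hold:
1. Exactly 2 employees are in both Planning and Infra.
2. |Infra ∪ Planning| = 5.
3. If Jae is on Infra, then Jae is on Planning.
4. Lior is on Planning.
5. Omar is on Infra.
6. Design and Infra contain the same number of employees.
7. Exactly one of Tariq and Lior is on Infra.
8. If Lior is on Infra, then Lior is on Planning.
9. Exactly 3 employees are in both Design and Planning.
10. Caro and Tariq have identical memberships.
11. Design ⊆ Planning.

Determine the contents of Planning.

Planning = {Caro, Jae, Lior, Tariq}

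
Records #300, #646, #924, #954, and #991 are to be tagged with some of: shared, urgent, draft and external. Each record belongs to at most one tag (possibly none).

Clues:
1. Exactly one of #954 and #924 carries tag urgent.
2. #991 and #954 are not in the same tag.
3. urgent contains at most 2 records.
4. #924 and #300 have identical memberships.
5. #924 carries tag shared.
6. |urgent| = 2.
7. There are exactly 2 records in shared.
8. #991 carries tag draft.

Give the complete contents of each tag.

shared = {#300, #924}; urgent = {#646, #954}; draft = {#991}; external = {}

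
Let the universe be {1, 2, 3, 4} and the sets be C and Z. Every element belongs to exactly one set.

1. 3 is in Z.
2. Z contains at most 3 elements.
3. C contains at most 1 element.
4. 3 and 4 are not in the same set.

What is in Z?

From (1): 3 ∈ Z.
(4): 4 ∉ Z.
Only one set left: 4 ∈ C.
(3): C already has 1, so the rest are out.
Only one set left: 1 ∈ Z.
Only one set left: 2 ∈ Z.

Z = {1, 2, 3}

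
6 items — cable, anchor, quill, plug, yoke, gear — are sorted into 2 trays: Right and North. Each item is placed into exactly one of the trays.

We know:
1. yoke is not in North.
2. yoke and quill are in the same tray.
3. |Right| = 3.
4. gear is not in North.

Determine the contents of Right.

From (1): yoke ∉ North.
From (4): gear ∉ North.
(2): quill matches yoke: quill ∉ North.
Only one tray left: quill ∈ Right.
Only one tray left: yoke ∈ Right.
Only one tray left: gear ∈ Right.
(3): Right already has 3, so the rest are out.
Only one tray left: cable ∈ North.
Only one tray left: anchor ∈ North.
Only one tray left: plug ∈ North.

Right = {gear, quill, yoke}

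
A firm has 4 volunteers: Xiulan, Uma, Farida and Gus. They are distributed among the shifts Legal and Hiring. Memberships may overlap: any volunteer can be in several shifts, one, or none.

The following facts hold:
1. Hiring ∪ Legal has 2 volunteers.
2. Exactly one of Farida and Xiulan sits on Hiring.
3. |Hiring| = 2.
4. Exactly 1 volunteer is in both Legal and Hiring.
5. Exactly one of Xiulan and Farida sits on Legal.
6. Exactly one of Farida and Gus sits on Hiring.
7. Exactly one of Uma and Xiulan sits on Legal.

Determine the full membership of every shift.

Legal = {Xiulan}; Hiring = {Gus, Xiulan}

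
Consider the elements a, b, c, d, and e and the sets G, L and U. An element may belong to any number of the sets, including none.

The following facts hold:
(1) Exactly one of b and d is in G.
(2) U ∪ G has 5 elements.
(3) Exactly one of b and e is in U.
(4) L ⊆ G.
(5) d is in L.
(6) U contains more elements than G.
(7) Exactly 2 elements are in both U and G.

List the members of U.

U = {a, b, c, d}

From (5): d ∈ L.
(4) with d ∈ L: d ∈ G.
(1) (exactly one): b ∉ G.
(4) contrapositive: b ∉ L.
Suppose a ∉ U: no assignment then satisfies all the clues, so a ∈ U.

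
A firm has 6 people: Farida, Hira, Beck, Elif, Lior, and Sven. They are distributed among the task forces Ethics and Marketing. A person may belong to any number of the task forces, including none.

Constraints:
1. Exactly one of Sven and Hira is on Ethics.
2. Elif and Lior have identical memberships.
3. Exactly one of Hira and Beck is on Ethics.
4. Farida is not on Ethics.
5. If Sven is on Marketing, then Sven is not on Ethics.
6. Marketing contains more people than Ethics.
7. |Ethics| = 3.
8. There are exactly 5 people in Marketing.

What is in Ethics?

Ethics = {Elif, Hira, Lior}

From (4): Farida ∉ Ethics.
Suppose Hira ∉ Ethics: no assignment then satisfies all the clues, so Hira ∈ Ethics.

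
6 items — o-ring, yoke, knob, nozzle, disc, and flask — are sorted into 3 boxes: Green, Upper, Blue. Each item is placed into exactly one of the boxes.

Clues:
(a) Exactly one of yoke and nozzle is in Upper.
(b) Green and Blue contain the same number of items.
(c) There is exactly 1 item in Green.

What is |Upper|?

4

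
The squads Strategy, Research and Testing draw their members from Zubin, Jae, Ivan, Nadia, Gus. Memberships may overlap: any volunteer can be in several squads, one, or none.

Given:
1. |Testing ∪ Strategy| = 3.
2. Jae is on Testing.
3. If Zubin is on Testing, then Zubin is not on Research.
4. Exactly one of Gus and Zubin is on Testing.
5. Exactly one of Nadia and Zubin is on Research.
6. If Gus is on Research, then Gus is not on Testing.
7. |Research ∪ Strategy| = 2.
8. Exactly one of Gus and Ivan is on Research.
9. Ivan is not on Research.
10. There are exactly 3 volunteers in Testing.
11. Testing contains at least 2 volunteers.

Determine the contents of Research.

Research = {Gus, Nadia}

From (2): Jae ∈ Testing.
From (9): Ivan ∉ Research.
(8) (exactly one): Gus ∈ Research.
(6): Gus ∉ Testing.
(4) (exactly one): Zubin ∈ Testing.
(3): Zubin ∉ Research.
(5) (exactly one): Nadia ∈ Research.
Suppose Jae ∈ Research: no assignment then satisfies all the clues, so Jae ∉ Research.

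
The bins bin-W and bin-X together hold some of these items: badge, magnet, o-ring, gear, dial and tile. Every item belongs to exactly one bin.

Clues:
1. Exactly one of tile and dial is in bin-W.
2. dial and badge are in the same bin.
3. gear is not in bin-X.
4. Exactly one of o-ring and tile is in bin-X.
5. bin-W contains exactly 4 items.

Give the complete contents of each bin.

bin-W = {badge, dial, gear, o-ring}; bin-X = {magnet, tile}

From (3): gear ∉ bin-X.
Only one bin left: gear ∈ bin-W.
Suppose badge ∉ bin-W: no assignment then satisfies all the clues, so badge ∈ bin-W.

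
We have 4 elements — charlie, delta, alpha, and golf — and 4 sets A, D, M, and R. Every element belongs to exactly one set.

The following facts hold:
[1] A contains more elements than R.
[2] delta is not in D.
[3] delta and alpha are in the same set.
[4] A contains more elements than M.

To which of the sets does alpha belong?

alpha: A

From (2): delta ∉ D.
(3): alpha matches delta: alpha ∉ D.
Suppose alpha ∉ A: no assignment then satisfies all the clues, so alpha ∈ A.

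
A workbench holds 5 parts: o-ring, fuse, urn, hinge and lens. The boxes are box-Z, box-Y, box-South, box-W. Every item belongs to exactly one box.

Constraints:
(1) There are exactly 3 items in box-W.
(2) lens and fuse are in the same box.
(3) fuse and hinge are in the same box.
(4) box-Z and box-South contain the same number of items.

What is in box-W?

box-W = {fuse, hinge, lens}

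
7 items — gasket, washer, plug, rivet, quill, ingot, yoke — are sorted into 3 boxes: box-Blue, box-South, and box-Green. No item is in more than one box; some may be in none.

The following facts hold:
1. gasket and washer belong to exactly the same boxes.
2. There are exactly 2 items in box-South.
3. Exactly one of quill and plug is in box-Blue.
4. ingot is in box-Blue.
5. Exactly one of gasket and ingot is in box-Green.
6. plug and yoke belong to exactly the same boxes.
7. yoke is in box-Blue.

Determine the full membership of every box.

From (4): ingot ∈ box-Blue.
From (7): yoke ∈ box-Blue.
(5) (exactly one): gasket ∈ box-Green.
(6): plug matches yoke: plug ∈ box-Blue.
(1): washer matches gasket: washer ∉ box-Blue.
(1): washer matches gasket: washer ∉ box-South.
(1): washer matches gasket: washer ∈ box-Green.
(2): only 2 candidates remain for box-South, so all are in.

box-Blue = {ingot, plug, yoke}; box-South = {quill, rivet}; box-Green = {gasket, washer}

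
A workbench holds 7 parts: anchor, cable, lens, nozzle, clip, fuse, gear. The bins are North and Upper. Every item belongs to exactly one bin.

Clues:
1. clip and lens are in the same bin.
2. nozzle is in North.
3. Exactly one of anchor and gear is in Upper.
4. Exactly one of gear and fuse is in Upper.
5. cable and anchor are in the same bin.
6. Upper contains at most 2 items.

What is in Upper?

From (2): nozzle ∈ North.
Suppose anchor ∈ Upper: no assignment then satisfies all the clues, so anchor ∉ Upper.

Upper = {gear}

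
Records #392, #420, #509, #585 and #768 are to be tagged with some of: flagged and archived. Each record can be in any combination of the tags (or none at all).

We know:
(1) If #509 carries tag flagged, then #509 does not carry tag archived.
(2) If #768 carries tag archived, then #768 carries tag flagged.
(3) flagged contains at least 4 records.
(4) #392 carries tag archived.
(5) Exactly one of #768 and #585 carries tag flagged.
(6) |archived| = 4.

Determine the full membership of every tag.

flagged = {#392, #420, #509, #768}; archived = {#392, #420, #585, #768}

From (4): #392 ∈ archived.
Suppose #392 ∉ flagged: no assignment then satisfies all the clues, so #392 ∈ flagged.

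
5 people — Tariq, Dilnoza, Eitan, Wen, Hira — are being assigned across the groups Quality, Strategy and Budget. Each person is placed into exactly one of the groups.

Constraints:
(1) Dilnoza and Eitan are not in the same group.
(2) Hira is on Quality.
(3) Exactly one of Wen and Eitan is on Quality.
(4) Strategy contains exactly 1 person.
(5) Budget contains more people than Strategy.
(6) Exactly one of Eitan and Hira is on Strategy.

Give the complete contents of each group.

Quality = {Hira, Wen}; Strategy = {Eitan}; Budget = {Dilnoza, Tariq}

From (2): Hira ∈ Quality.
(6) (exactly one): Eitan ∈ Strategy.
(1): Dilnoza ∉ Strategy.
(3) (exactly one): Wen ∈ Quality.
(4): Strategy already has 1, so the rest are out.
Suppose Tariq ∈ Quality: no assignment then satisfies all the clues, so Tariq ∉ Quality.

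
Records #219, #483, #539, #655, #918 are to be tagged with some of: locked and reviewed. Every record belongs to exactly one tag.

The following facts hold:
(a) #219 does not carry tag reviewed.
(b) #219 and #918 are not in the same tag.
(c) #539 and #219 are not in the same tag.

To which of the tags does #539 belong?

#539: reviewed

From (a): #219 ∉ reviewed.
Only one tag left: #219 ∈ locked.
(b): #918 ∉ locked.
(c): #539 ∉ locked.
Only one tag left: #539 ∈ reviewed.
Only one tag left: #918 ∈ reviewed.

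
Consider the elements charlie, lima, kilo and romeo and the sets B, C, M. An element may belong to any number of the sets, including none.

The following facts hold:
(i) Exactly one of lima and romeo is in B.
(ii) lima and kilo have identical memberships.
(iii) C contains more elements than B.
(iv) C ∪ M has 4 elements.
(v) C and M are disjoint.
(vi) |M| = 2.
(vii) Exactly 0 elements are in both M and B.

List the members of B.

B = {romeo}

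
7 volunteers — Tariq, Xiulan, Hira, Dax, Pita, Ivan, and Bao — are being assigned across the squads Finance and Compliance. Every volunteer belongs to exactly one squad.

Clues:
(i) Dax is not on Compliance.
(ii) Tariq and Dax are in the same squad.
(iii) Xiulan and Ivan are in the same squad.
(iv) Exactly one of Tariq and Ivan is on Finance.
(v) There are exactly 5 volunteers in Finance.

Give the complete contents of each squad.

From (i): Dax ∉ Compliance.
(ii): Tariq matches Dax: Tariq ∉ Compliance.
Only one squad left: Tariq ∈ Finance.
Only one squad left: Dax ∈ Finance.
(iv) (exactly one): Ivan ∉ Finance.
Only one squad left: Ivan ∈ Compliance.
(iii): Xiulan matches Ivan: Xiulan ∉ Finance.
(iii): Xiulan matches Ivan: Xiulan ∈ Compliance.
(v): only 5 candidates remain for Finance, so all are in.

Finance = {Bao, Dax, Hira, Pita, Tariq}; Compliance = {Ivan, Xiulan}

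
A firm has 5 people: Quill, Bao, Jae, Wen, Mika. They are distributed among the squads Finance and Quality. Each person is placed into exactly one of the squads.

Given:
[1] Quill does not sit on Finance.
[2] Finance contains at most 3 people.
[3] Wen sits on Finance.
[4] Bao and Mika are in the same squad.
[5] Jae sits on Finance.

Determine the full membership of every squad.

Finance = {Jae, Wen}; Quality = {Bao, Mika, Quill}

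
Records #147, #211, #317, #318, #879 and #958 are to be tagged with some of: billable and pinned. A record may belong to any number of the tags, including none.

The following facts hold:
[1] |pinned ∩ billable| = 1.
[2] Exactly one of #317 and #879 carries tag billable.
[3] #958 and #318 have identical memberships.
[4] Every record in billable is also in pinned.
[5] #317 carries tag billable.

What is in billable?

billable = {#317}

From (5): #317 ∈ billable.
(2) (exactly one): #879 ∉ billable.
(4) with #317 ∈ billable: #317 ∈ pinned.
Suppose #147 ∈ billable: no assignment then satisfies all the clues, so #147 ∉ billable.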